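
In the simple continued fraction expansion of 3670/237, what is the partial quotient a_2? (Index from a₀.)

3670 = 15·237 + 115   →  a_0 = 15
237 = 2·115 + 7   →  a_1 = 2
115 = 16·7 + 3   →  a_2 = 16

16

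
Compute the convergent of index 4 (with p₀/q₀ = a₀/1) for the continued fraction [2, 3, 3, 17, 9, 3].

Using pₖ = aₖpₖ₋₁ + pₖ₋₂, qₖ = aₖqₖ₋₁ + qₖ₋₂ (with p₋₁=1, p₋₂=0, q₋₁=0, q₋₂=1):
  k=0: a=2, p=2, q=1
  k=1: a=3, p=7, q=3
  k=2: a=3, p=23, q=10
  k=3: a=17, p=398, q=173
  k=4: a=9, p=3605, q=1567

3605/1567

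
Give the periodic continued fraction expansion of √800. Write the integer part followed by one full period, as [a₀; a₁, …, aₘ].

[28; 3, 1, 1, 13, 1, 1, 3, 56]

a₀ = ⌊√800⌋ = 28.
With m₀=0, d₀=1 and mₖ₊₁ = dₖaₖ − mₖ, dₖ₊₁ = (n − mₖ₊₁²)/dₖ, aₖ₊₁ = ⌊(a₀+mₖ₊₁)/dₖ₊₁⌋:
  k=1: m=28, d=16, a=3
  k=2: m=20, d=25, a=1
  k=3: m=5, d=31, a=1
  k=4: m=26, d=4, a=13
  k=5: m=26, d=31, a=1
  k=6: m=5, d=25, a=1
  k=7: m=20, d=16, a=3
  k=8: m=28, d=1, a=56
d=1 and a=2a₀=56 at k=8, so the next step gives (m, d) = (28, 16) again — its k=1 value — and the period has length 8.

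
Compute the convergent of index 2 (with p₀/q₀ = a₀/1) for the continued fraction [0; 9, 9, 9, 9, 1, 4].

9/82

Using pₖ = aₖpₖ₋₁ + pₖ₋₂, qₖ = aₖqₖ₋₁ + qₖ₋₂ (with p₋₁=1, p₋₂=0, q₋₁=0, q₋₂=1):
  k=0: a=0, p=0, q=1
  k=1: a=9, p=1, q=9
  k=2: a=9, p=9, q=82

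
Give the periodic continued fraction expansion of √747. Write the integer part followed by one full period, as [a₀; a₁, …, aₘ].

a₀ = ⌊√747⌋ = 27.
With m₀=0, d₀=1 and mₖ₊₁ = dₖaₖ − mₖ, dₖ₊₁ = (n − mₖ₊₁²)/dₖ, aₖ₊₁ = ⌊(a₀+mₖ₊₁)/dₖ₊₁⌋:
  k=1: m=27, d=18, a=3
  k=2: m=27, d=1, a=54
d=1 and a=2a₀=54 at k=2, so the next step gives (m, d) = (27, 18) again — its k=1 value — and the period has length 2.

[27; 3, 54]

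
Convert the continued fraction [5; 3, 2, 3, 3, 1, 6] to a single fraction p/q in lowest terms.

3688/697

Using pₖ = aₖpₖ₋₁ + pₖ₋₂ and qₖ = aₖqₖ₋₁ + qₖ₋₂:
  k=0: a=5, p=5, q=1
  k=1: a=3, p=16, q=3
  k=2: a=2, p=37, q=7
  k=3: a=3, p=127, q=24
  k=4: a=3, p=418, q=79
  k=5: a=1, p=545, q=103
  k=6: a=6, p=3688, q=697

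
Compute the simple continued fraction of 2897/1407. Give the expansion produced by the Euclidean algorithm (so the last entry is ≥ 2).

[2; 16, 1, 19, 1, 3]

2897 = 2·1407 + 83
1407 = 16·83 + 79
83 = 1·79 + 4
79 = 19·4 + 3
4 = 1·3 + 1
3 = 3·1 + 0  (stop)
So 2897/1407 = [2; 16, 1, 19, 1, 3].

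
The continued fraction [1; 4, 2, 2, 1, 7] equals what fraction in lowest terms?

293/239

Fold from the inside: start with 7/1.
  1 + 1/7 = 8/7
  2 + 7/8 = 23/8
  2 + 8/23 = 54/23
  4 + 23/54 = 239/54
  1 + 54/239 = 293/239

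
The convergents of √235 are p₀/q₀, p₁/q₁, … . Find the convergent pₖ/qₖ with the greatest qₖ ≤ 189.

1395/91

√235 = [15; 3, 30, …] (period length 2).
Convergents:
  p_0/q_0 = 15/1
  p_1/q_1 = 46/3
  p_2/q_2 = 1395/91
  p_3/q_3 = 4231/276
q_2 = 91 ≤ 189 < 276 = q_3, so the answer is 1395/91.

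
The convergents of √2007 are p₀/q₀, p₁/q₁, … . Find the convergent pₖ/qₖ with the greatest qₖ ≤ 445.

√2007 = [44; 1, 3, 1, 88, …] (period length 4).
Convergents:
  p_0/q_0 = 44/1
  p_1/q_1 = 45/1
  p_2/q_2 = 179/4
  p_3/q_3 = 224/5
  p_4/q_4 = 19891/444
  p_5/q_5 = 20115/449
q_4 = 444 ≤ 445 < 449 = q_5, so the answer is 19891/444.

19891/444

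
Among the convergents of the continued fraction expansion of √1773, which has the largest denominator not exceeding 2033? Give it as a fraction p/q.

√1773 = [42; 9, 2, 1, 8, 1, 2, 9, 84, …] (period length 8).
Convergents:
  p_0/q_0 = 42/1
  p_1/q_1 = 379/9
  p_2/q_2 = 800/19
  p_3/q_3 = 1179/28
  p_4/q_4 = 10232/243
  p_5/q_5 = 11411/271
  p_6/q_6 = 33054/785
  p_7/q_7 = 308897/7336
q_6 = 785 ≤ 2033 < 7336 = q_7, so the answer is 33054/785.

33054/785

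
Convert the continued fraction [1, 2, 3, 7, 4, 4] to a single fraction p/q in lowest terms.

Using pₖ = aₖpₖ₋₁ + pₖ₋₂ and qₖ = aₖqₖ₋₁ + qₖ₋₂:
  k=0: a=1, p=1, q=1
  k=1: a=2, p=3, q=2
  k=2: a=3, p=10, q=7
  k=3: a=7, p=73, q=51
  k=4: a=4, p=302, q=211
  k=5: a=4, p=1281, q=895

1281/895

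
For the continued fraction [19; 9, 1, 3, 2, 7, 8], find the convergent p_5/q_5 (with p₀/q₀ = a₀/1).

Using pₖ = aₖpₖ₋₁ + pₖ₋₂, qₖ = aₖqₖ₋₁ + qₖ₋₂ (with p₋₁=1, p₋₂=0, q₋₁=0, q₋₂=1):
  k=0: a=19, p=19, q=1
  k=1: a=9, p=172, q=9
  k=2: a=1, p=191, q=10
  k=3: a=3, p=745, q=39
  k=4: a=2, p=1681, q=88
  k=5: a=7, p=12512, q=655

12512/655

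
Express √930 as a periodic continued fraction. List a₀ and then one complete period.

a₀ = ⌊√930⌋ = 30.
With m₀=0, d₀=1 and mₖ₊₁ = dₖaₖ − mₖ, dₖ₊₁ = (n − mₖ₊₁²)/dₖ, aₖ₊₁ = ⌊(a₀+mₖ₊₁)/dₖ₊₁⌋:
  k=1: m=30, d=30, a=2
  k=2: m=30, d=1, a=60
d=1 and a=2a₀=60 at k=2, so the next step gives (m, d) = (30, 30) again — its k=1 value — and the period has length 2.

[30; 2, 60]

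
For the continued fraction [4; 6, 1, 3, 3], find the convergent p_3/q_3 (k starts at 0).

112/27

Using pₖ = aₖpₖ₋₁ + pₖ₋₂, qₖ = aₖqₖ₋₁ + qₖ₋₂ (with p₋₁=1, p₋₂=0, q₋₁=0, q₋₂=1):
  k=0: a=4, p=4, q=1
  k=1: a=6, p=25, q=6
  k=2: a=1, p=29, q=7
  k=3: a=3, p=112, q=27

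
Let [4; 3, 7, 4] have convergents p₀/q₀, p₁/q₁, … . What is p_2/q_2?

95/22

Using pₖ = aₖpₖ₋₁ + pₖ₋₂, qₖ = aₖqₖ₋₁ + qₖ₋₂ (with p₋₁=1, p₋₂=0, q₋₁=0, q₋₂=1):
  k=0: a=4, p=4, q=1
  k=1: a=3, p=13, q=3
  k=2: a=7, p=95, q=22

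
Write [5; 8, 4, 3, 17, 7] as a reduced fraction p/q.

Using pₖ = aₖpₖ₋₁ + pₖ₋₂ and qₖ = aₖqₖ₋₁ + qₖ₋₂:
  k=0: a=5, p=5, q=1
  k=1: a=8, p=41, q=8
  k=2: a=4, p=169, q=33
  k=3: a=3, p=548, q=107
  k=4: a=17, p=9485, q=1852
  k=5: a=7, p=66943, q=13071

66943/13071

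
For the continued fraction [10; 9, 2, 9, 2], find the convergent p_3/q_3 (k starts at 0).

Using pₖ = aₖpₖ₋₁ + pₖ₋₂, qₖ = aₖqₖ₋₁ + qₖ₋₂ (with p₋₁=1, p₋₂=0, q₋₁=0, q₋₂=1):
  k=0: a=10, p=10, q=1
  k=1: a=9, p=91, q=9
  k=2: a=2, p=192, q=19
  k=3: a=9, p=1819, q=180

1819/180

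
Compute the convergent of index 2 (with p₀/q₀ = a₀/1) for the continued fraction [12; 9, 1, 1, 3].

121/10

Using pₖ = aₖpₖ₋₁ + pₖ₋₂, qₖ = aₖqₖ₋₁ + qₖ₋₂ (with p₋₁=1, p₋₂=0, q₋₁=0, q₋₂=1):
  k=0: a=12, p=12, q=1
  k=1: a=9, p=109, q=9
  k=2: a=1, p=121, q=10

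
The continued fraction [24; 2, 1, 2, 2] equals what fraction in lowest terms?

463/19

Using pₖ = aₖpₖ₋₁ + pₖ₋₂ and qₖ = aₖqₖ₋₁ + qₖ₋₂:
  k=0: a=24, p=24, q=1
  k=1: a=2, p=49, q=2
  k=2: a=1, p=73, q=3
  k=3: a=2, p=195, q=8
  k=4: a=2, p=463, q=19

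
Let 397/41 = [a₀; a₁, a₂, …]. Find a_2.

397 = 9·41 + 28   →  a_0 = 9
41 = 1·28 + 13   →  a_1 = 1
28 = 2·13 + 2   →  a_2 = 2

2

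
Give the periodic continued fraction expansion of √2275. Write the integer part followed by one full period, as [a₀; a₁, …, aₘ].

a₀ = ⌊√2275⌋ = 47.
With m₀=0, d₀=1 and mₖ₊₁ = dₖaₖ − mₖ, dₖ₊₁ = (n − mₖ₊₁²)/dₖ, aₖ₊₁ = ⌊(a₀+mₖ₊₁)/dₖ₊₁⌋:
  k=1: m=47, d=66, a=1
  k=2: m=19, d=29, a=2
  k=3: m=39, d=26, a=3
  k=4: m=39, d=29, a=2
  k=5: m=19, d=66, a=1
  k=6: m=47, d=1, a=94
d=1 and a=2a₀=94 at k=6, so the next step gives (m, d) = (47, 66) again — its k=1 value — and the period has length 6.

[47; 1, 2, 3, 2, 1, 94]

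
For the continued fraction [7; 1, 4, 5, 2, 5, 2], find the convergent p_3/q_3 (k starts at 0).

Using pₖ = aₖpₖ₋₁ + pₖ₋₂, qₖ = aₖqₖ₋₁ + qₖ₋₂ (with p₋₁=1, p₋₂=0, q₋₁=0, q₋₂=1):
  k=0: a=7, p=7, q=1
  k=1: a=1, p=8, q=1
  k=2: a=4, p=39, q=5
  k=3: a=5, p=203, q=26

203/26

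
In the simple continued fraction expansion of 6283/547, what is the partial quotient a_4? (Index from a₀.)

2

6283 = 11·547 + 266   →  a_0 = 11
547 = 2·266 + 15   →  a_1 = 2
266 = 17·15 + 11   →  a_2 = 17
15 = 1·11 + 4   →  a_3 = 1
11 = 2·4 + 3   →  a_4 = 2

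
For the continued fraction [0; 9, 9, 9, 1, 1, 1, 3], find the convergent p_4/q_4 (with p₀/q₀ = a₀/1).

91/829

Using pₖ = aₖpₖ₋₁ + pₖ₋₂, qₖ = aₖqₖ₋₁ + qₖ₋₂ (with p₋₁=1, p₋₂=0, q₋₁=0, q₋₂=1):
  k=0: a=0, p=0, q=1
  k=1: a=9, p=1, q=9
  k=2: a=9, p=9, q=82
  k=3: a=9, p=82, q=747
  k=4: a=1, p=91, q=829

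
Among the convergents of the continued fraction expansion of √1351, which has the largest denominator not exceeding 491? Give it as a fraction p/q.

√1351 = [36; 1, 3, 10, 3, 1, 72, …] (period length 6).
Convergents:
  p_0/q_0 = 36/1
  p_1/q_1 = 37/1
  p_2/q_2 = 147/4
  p_3/q_3 = 1507/41
  p_4/q_4 = 4668/127
  p_5/q_5 = 6175/168
  p_6/q_6 = 449268/12223
q_5 = 168 ≤ 491 < 12223 = q_6, so the answer is 6175/168.

6175/168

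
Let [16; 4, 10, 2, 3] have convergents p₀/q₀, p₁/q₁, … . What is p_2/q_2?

Using pₖ = aₖpₖ₋₁ + pₖ₋₂, qₖ = aₖqₖ₋₁ + qₖ₋₂ (with p₋₁=1, p₋₂=0, q₋₁=0, q₋₂=1):
  k=0: a=16, p=16, q=1
  k=1: a=4, p=65, q=4
  k=2: a=10, p=666, q=41

666/41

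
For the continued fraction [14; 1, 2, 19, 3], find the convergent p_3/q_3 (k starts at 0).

851/58

Using pₖ = aₖpₖ₋₁ + pₖ₋₂, qₖ = aₖqₖ₋₁ + qₖ₋₂ (with p₋₁=1, p₋₂=0, q₋₁=0, q₋₂=1):
  k=0: a=14, p=14, q=1
  k=1: a=1, p=15, q=1
  k=2: a=2, p=44, q=3
  k=3: a=19, p=851, q=58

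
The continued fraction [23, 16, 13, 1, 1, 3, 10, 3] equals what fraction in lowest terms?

1121723/48639

Using pₖ = aₖpₖ₋₁ + pₖ₋₂ and qₖ = aₖqₖ₋₁ + qₖ₋₂:
  k=0: a=23, p=23, q=1
  k=1: a=16, p=369, q=16
  k=2: a=13, p=4820, q=209
  k=3: a=1, p=5189, q=225
  k=4: a=1, p=10009, q=434
  k=5: a=3, p=35216, q=1527
  k=6: a=10, p=362169, q=15704
  k=7: a=3, p=1121723, q=48639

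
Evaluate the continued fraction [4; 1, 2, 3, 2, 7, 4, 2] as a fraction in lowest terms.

Fold from the inside: start with 2/1.
  4 + 1/2 = 9/2
  7 + 2/9 = 65/9
  2 + 9/65 = 139/65
  3 + 65/139 = 482/139
  2 + 139/482 = 1103/482
  1 + 482/1103 = 1585/1103
  4 + 1103/1585 = 7443/1585

7443/1585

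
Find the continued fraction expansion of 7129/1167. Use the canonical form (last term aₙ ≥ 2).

7129 = 6×1167 + 127
1167 = 9×127 + 24
127 = 5×24 + 7
24 = 3×7 + 3
7 = 2×3 + 1
3 = 3×1 + 0  (stop)
So 7129/1167 = [6; 9, 5, 3, 2, 3].

[6; 9, 5, 3, 2, 3]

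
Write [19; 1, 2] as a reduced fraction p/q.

Using pₖ = aₖpₖ₋₁ + pₖ₋₂ and qₖ = aₖqₖ₋₁ + qₖ₋₂:
  k=0: a=19, p=19, q=1
  k=1: a=1, p=20, q=1
  k=2: a=2, p=59, q=3

59/3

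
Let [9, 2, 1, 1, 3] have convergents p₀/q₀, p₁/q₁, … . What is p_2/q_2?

28/3

Using pₖ = aₖpₖ₋₁ + pₖ₋₂, qₖ = aₖqₖ₋₁ + qₖ₋₂ (with p₋₁=1, p₋₂=0, q₋₁=0, q₋₂=1):
  k=0: a=9, p=9, q=1
  k=1: a=2, p=19, q=2
  k=2: a=1, p=28, q=3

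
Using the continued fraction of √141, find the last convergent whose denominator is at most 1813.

18049/1520

√141 = [11; 1, 6, 1, 22, …] (period length 4).
Convergents:
  p_0/q_0 = 11/1
  p_1/q_1 = 12/1
  p_2/q_2 = 83/7
  p_3/q_3 = 95/8
  p_4/q_4 = 2173/183
  p_5/q_5 = 2268/191
  p_6/q_6 = 15781/1329
  p_7/q_7 = 18049/1520
  p_8/q_8 = 412859/34769
q_7 = 1520 ≤ 1813 < 34769 = q_8, so the answer is 18049/1520.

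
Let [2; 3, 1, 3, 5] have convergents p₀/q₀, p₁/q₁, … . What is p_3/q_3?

Using pₖ = aₖpₖ₋₁ + pₖ₋₂, qₖ = aₖqₖ₋₁ + qₖ₋₂ (with p₋₁=1, p₋₂=0, q₋₁=0, q₋₂=1):
  k=0: a=2, p=2, q=1
  k=1: a=3, p=7, q=3
  k=2: a=1, p=9, q=4
  k=3: a=3, p=34, q=15

34/15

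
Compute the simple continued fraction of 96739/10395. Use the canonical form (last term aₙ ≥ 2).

[9; 3, 3, 1, 3, 2, 15, 6]

96739 = 9*10395 + 3184
10395 = 3*3184 + 843
3184 = 3*843 + 655
843 = 1*655 + 188
655 = 3*188 + 91
188 = 2*91 + 6
91 = 15*6 + 1
6 = 6*1 + 0  (stop)
So 96739/10395 = [9; 3, 3, 1, 3, 2, 15, 6].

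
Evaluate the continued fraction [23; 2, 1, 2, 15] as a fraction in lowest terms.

Fold from the inside: start with 15/1.
  2 + 1/15 = 31/15
  1 + 15/31 = 46/31
  2 + 31/46 = 123/46
  23 + 46/123 = 2875/123

2875/123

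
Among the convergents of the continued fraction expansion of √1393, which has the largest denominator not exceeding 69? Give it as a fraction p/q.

√1393 = [37; 3, 10, 3, 74, …] (period length 4).
Convergents:
  p_0/q_0 = 37/1
  p_1/q_1 = 112/3
  p_2/q_2 = 1157/31
  p_3/q_3 = 3583/96
q_2 = 31 ≤ 69 < 96 = q_3, so the answer is 1157/31.

1157/31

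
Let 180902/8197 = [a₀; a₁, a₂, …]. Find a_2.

2

180902 = 22·8197 + 568   →  a_0 = 22
8197 = 14·568 + 245   →  a_1 = 14
568 = 2·245 + 78   →  a_2 = 2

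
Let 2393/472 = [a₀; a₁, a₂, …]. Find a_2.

3

2393 = 5·472 + 33   →  a_0 = 5
472 = 14·33 + 10   →  a_1 = 14
33 = 3·10 + 3   →  a_2 = 3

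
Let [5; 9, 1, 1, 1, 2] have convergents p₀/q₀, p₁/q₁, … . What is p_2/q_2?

Using pₖ = aₖpₖ₋₁ + pₖ₋₂, qₖ = aₖqₖ₋₁ + qₖ₋₂ (with p₋₁=1, p₋₂=0, q₋₁=0, q₋₂=1):
  k=0: a=5, p=5, q=1
  k=1: a=9, p=46, q=9
  k=2: a=1, p=51, q=10

51/10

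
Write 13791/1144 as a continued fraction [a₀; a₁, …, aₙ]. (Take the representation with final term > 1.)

13791 = 12·1144 + 63
1144 = 18·63 + 10
63 = 6·10 + 3
10 = 3·3 + 1
3 = 3·1 + 0  (stop)
So 13791/1144 = [12; 18, 6, 3, 3].

[12; 18, 6, 3, 3]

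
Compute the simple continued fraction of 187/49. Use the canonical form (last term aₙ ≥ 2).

187 = 3·49 + 40
49 = 1·40 + 9
40 = 4·9 + 4
9 = 2·4 + 1
4 = 4·1 + 0  (stop)
So 187/49 = [3; 1, 4, 2, 4].

[3; 1, 4, 2, 4]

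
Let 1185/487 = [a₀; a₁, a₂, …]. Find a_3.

1185 = 2·487 + 211   →  a_0 = 2
487 = 2·211 + 65   →  a_1 = 2
211 = 3·65 + 16   →  a_2 = 3
65 = 4·16 + 1   →  a_3 = 4

4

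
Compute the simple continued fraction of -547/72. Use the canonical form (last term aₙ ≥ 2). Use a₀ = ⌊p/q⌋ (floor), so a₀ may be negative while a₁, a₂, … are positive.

[-8; 2, 2, 14]

-547 = -8*72 + 29
72 = 2*29 + 14
29 = 2*14 + 1
14 = 14*1 + 0  (stop)
So -547/72 = [-8; 2, 2, 14].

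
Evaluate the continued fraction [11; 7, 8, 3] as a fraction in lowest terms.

1983/178

Fold from the inside: start with 3/1.
  8 + 1/3 = 25/3
  7 + 3/25 = 178/25
  11 + 25/178 = 1983/178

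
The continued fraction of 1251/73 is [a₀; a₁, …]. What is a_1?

1251 = 17·73 + 10   →  a_0 = 17
73 = 7·10 + 3   →  a_1 = 7

7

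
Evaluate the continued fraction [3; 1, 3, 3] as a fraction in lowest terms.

Using pₖ = aₖpₖ₋₁ + pₖ₋₂ and qₖ = aₖqₖ₋₁ + qₖ₋₂:
  k=0: a=3, p=3, q=1
  k=1: a=1, p=4, q=1
  k=2: a=3, p=15, q=4
  k=3: a=3, p=49, q=13

49/13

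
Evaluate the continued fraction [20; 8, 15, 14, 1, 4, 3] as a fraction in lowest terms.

579671/28805

Fold from the inside: start with 3/1.
  4 + 1/3 = 13/3
  1 + 3/13 = 16/13
  14 + 13/16 = 237/16
  15 + 16/237 = 3571/237
  8 + 237/3571 = 28805/3571
  20 + 3571/28805 = 579671/28805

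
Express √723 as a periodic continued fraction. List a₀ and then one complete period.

a₀ = ⌊√723⌋ = 26.
With m₀=0, d₀=1 and mₖ₊₁ = dₖaₖ − mₖ, dₖ₊₁ = (n − mₖ₊₁²)/dₖ, aₖ₊₁ = ⌊(a₀+mₖ₊₁)/dₖ₊₁⌋:
  k=1: m=26, d=47, a=1
  k=2: m=21, d=6, a=7
  k=3: m=21, d=47, a=1
  k=4: m=26, d=1, a=52
d=1 and a=2a₀=52 at k=4, so the next step gives (m, d) = (26, 47) again — its k=1 value — and the period has length 4.

[26; 1, 7, 1, 52]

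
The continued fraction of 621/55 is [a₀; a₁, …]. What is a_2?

621 = 11·55 + 16   →  a_0 = 11
55 = 3·16 + 7   →  a_1 = 3
16 = 2·7 + 2   →  a_2 = 2

2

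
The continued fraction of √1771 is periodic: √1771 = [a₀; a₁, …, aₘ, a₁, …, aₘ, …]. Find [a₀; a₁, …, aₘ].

[42; 12, 84]

a₀ = ⌊√1771⌋ = 42.
With m₀=0, d₀=1 and mₖ₊₁ = dₖaₖ − mₖ, dₖ₊₁ = (n − mₖ₊₁²)/dₖ, aₖ₊₁ = ⌊(a₀+mₖ₊₁)/dₖ₊₁⌋:
  k=1: m=42, d=7, a=12
  k=2: m=42, d=1, a=84
d=1 and a=2a₀=84 at k=2, so the next step gives (m, d) = (42, 7) again — its k=1 value — and the period has length 2.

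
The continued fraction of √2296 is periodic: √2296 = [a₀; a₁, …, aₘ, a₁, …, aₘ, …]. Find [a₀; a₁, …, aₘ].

a₀ = ⌊√2296⌋ = 47.

[47; 1, 10, 1, 94]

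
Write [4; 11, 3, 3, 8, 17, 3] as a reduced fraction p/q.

Using pₖ = aₖpₖ₋₁ + pₖ₋₂ and qₖ = aₖqₖ₋₁ + qₖ₋₂:
  k=0: a=4, p=4, q=1
  k=1: a=11, p=45, q=11
  k=2: a=3, p=139, q=34
  k=3: a=3, p=462, q=113
  k=4: a=8, p=3835, q=938
  k=5: a=17, p=65657, q=16059
  k=6: a=3, p=200806, q=49115

200806/49115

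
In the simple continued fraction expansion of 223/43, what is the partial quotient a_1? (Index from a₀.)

5

223 = 5·43 + 8   →  a_0 = 5
43 = 5·8 + 3   →  a_1 = 5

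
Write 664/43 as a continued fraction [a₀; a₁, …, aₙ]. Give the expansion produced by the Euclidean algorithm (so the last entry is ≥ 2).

[15; 2, 3, 1, 4]

664 = 15×43 + 19
43 = 2×19 + 5
19 = 3×5 + 4
5 = 1×4 + 1
4 = 4×1 + 0  (stop)
So 664/43 = [15; 2, 3, 1, 4].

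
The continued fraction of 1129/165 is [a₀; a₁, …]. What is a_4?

1129 = 6·165 + 139   →  a_0 = 6
165 = 1·139 + 26   →  a_1 = 1
139 = 5·26 + 9   →  a_2 = 5
26 = 2·9 + 8   →  a_3 = 2
9 = 1·8 + 1   →  a_4 = 1

1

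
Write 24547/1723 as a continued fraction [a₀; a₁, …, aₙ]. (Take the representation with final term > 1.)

24547 = 14·1723 + 425
1723 = 4·425 + 23
425 = 18·23 + 11
23 = 2·11 + 1
11 = 11·1 + 0  (stop)
So 24547/1723 = [14; 4, 18, 2, 11].

[14; 4, 18, 2, 11]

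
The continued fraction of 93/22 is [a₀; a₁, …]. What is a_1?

4

93 = 4·22 + 5   →  a_0 = 4
22 = 4·5 + 2   →  a_1 = 4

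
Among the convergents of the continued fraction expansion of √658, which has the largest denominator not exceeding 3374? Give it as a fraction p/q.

85753/3343

√658 = [25; 1, 1, 1, 6, 1, 1, 1, 50, …] (period length 8).
Convergents:
  p_0/q_0 = 25/1
  p_1/q_1 = 26/1
  p_2/q_2 = 51/2
  p_3/q_3 = 77/3
  p_4/q_4 = 513/20
  p_5/q_5 = 590/23
  p_6/q_6 = 1103/43
  p_7/q_7 = 1693/66
  p_8/q_8 = 85753/3343
  p_9/q_9 = 87446/3409
q_8 = 3343 ≤ 3374 < 3409 = q_9, so the answer is 85753/3343.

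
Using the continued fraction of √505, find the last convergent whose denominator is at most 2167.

35978/1601

√505 = [22; 2, 8, 2, 44, …] (period length 4).
Convergents:
  p_0/q_0 = 22/1
  p_1/q_1 = 45/2
  p_2/q_2 = 382/17
  p_3/q_3 = 809/36
  p_4/q_4 = 35978/1601
  p_5/q_5 = 72765/3238
q_4 = 1601 ≤ 2167 < 3238 = q_5, so the answer is 35978/1601.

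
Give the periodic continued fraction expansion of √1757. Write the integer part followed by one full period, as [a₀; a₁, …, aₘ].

a₀ = ⌊√1757⌋ = 41.
With m₀=0, d₀=1 and mₖ₊₁ = dₖaₖ − mₖ, dₖ₊₁ = (n − mₖ₊₁²)/dₖ, aₖ₊₁ = ⌊(a₀+mₖ₊₁)/dₖ₊₁⌋:
  k=1: m=41, d=76, a=1
  k=2: m=35, d=7, a=10
  k=3: m=35, d=76, a=1
  k=4: m=41, d=1, a=82
d=1 and a=2a₀=82 at k=4, so the next step gives (m, d) = (41, 76) again — its k=1 value — and the period has length 4.

[41; 1, 10, 1, 82]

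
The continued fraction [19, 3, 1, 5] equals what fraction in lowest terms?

Fold from the inside: start with 5/1.
  1 + 1/5 = 6/5
  3 + 5/6 = 23/6
  19 + 6/23 = 443/23

443/23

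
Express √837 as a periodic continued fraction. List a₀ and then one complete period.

[28; 1, 13, 2, 13, 1, 56]

a₀ = ⌊√837⌋ = 28.
With m₀=0, d₀=1 and mₖ₊₁ = dₖaₖ − mₖ, dₖ₊₁ = (n − mₖ₊₁²)/dₖ, aₖ₊₁ = ⌊(a₀+mₖ₊₁)/dₖ₊₁⌋:
  k=1: m=28, d=53, a=1
  k=2: m=25, d=4, a=13
  k=3: m=27, d=27, a=2
  k=4: m=27, d=4, a=13
  k=5: m=25, d=53, a=1
  k=6: m=28, d=1, a=56
d=1 and a=2a₀=56 at k=6, so the next step gives (m, d) = (28, 53) again — its k=1 value — and the period has length 6.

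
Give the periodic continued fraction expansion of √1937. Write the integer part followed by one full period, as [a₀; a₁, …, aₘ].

[44; 88]

a₀ = ⌊√1937⌋ = 44.
With m₀=0, d₀=1 and mₖ₊₁ = dₖaₖ − mₖ, dₖ₊₁ = (n − mₖ₊₁²)/dₖ, aₖ₊₁ = ⌊(a₀+mₖ₊₁)/dₖ₊₁⌋:
  k=1: m=44, d=1, a=88
d=1 and a=2a₀=88 at k=1, so the next step gives (m, d) = (44, 1) again — its k=1 value — and the period has length 1.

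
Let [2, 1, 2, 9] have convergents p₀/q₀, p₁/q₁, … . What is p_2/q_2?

Using pₖ = aₖpₖ₋₁ + pₖ₋₂, qₖ = aₖqₖ₋₁ + qₖ₋₂ (with p₋₁=1, p₋₂=0, q₋₁=0, q₋₂=1):
  k=0: a=2, p=2, q=1
  k=1: a=1, p=3, q=1
  k=2: a=2, p=8, q=3

8/3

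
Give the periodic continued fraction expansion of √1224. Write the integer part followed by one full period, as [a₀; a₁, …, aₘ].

a₀ = ⌊√1224⌋ = 34.
With m₀=0, d₀=1 and mₖ₊₁ = dₖaₖ − mₖ, dₖ₊₁ = (n − mₖ₊₁²)/dₖ, aₖ₊₁ = ⌊(a₀+mₖ₊₁)/dₖ₊₁⌋:
  k=1: m=34, d=68, a=1
  k=2: m=34, d=1, a=68
d=1 and a=2a₀=68 at k=2, so the next step gives (m, d) = (34, 68) again — its k=1 value — and the period has length 2.

[34; 1, 68]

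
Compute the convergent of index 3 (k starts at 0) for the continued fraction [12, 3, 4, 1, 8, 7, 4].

197/16

Using pₖ = aₖpₖ₋₁ + pₖ₋₂, qₖ = aₖqₖ₋₁ + qₖ₋₂ (with p₋₁=1, p₋₂=0, q₋₁=0, q₋₂=1):
  k=0: a=12, p=12, q=1
  k=1: a=3, p=37, q=3
  k=2: a=4, p=160, q=13
  k=3: a=1, p=197, q=16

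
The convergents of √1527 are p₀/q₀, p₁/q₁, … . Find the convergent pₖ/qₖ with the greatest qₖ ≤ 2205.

√1527 = [39; 13, 78, …] (period length 2).
Convergents:
  p_0/q_0 = 39/1
  p_1/q_1 = 508/13
  p_2/q_2 = 39663/1015
  p_3/q_3 = 516127/13208
q_2 = 1015 ≤ 2205 < 13208 = q_3, so the answer is 39663/1015.

39663/1015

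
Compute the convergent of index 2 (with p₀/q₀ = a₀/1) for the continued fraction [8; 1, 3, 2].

Using pₖ = aₖpₖ₋₁ + pₖ₋₂, qₖ = aₖqₖ₋₁ + qₖ₋₂ (with p₋₁=1, p₋₂=0, q₋₁=0, q₋₂=1):
  k=0: a=8, p=8, q=1
  k=1: a=1, p=9, q=1
  k=2: a=3, p=35, q=4

35/4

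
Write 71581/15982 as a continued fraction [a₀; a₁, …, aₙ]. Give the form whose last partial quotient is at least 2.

71581 = 4×15982 + 7653
15982 = 2×7653 + 676
7653 = 11×676 + 217
676 = 3×217 + 25
217 = 8×25 + 17
25 = 1×17 + 8
17 = 2×8 + 1
8 = 8×1 + 0  (stop)
So 71581/15982 = [4; 2, 11, 3, 8, 1, 2, 8].

[4; 2, 11, 3, 8, 1, 2, 8]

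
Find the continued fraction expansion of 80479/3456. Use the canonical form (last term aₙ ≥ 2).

[23; 3, 2, 19, 3, 8]

80479 = 23×3456 + 991
3456 = 3×991 + 483
991 = 2×483 + 25
483 = 19×25 + 8
25 = 3×8 + 1
8 = 8×1 + 0  (stop)
So 80479/3456 = [23; 3, 2, 19, 3, 8].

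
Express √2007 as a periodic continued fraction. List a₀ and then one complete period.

a₀ = ⌊√2007⌋ = 44.
With m₀=0, d₀=1 and mₖ₊₁ = dₖaₖ − mₖ, dₖ₊₁ = (n − mₖ₊₁²)/dₖ, aₖ₊₁ = ⌊(a₀+mₖ₊₁)/dₖ₊₁⌋:
  k=1: m=44, d=71, a=1
  k=2: m=27, d=18, a=3
  k=3: m=27, d=71, a=1
  k=4: m=44, d=1, a=88
d=1 and a=2a₀=88 at k=4, so the next step gives (m, d) = (44, 71) again — its k=1 value — and the period has length 4.

[44; 1, 3, 1, 88]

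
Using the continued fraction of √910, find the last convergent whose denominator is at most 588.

√910 = [30; 6, 60, …] (period length 2).
Convergents:
  p_0/q_0 = 30/1
  p_1/q_1 = 181/6
  p_2/q_2 = 10890/361
  p_3/q_3 = 65521/2172
q_2 = 361 ≤ 588 < 2172 = q_3, so the answer is 10890/361.

10890/361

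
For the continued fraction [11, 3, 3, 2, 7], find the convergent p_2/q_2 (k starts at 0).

Using pₖ = aₖpₖ₋₁ + pₖ₋₂, qₖ = aₖqₖ₋₁ + qₖ₋₂ (with p₋₁=1, p₋₂=0, q₋₁=0, q₋₂=1):
  k=0: a=11, p=11, q=1
  k=1: a=3, p=34, q=3
  k=2: a=3, p=113, q=10

113/10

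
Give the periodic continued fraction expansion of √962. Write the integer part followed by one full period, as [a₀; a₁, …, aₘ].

[31; 62]

a₀ = ⌊√962⌋ = 31.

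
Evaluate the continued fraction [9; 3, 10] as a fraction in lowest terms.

Using pₖ = aₖpₖ₋₁ + pₖ₋₂ and qₖ = aₖqₖ₋₁ + qₖ₋₂:
  k=0: a=9, p=9, q=1
  k=1: a=3, p=28, q=3
  k=2: a=10, p=289, q=31

289/31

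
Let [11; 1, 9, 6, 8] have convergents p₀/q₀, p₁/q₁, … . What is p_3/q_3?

Using pₖ = aₖpₖ₋₁ + pₖ₋₂, qₖ = aₖqₖ₋₁ + qₖ₋₂ (with p₋₁=1, p₋₂=0, q₋₁=0, q₋₂=1):
  k=0: a=11, p=11, q=1
  k=1: a=1, p=12, q=1
  k=2: a=9, p=119, q=10
  k=3: a=6, p=726, q=61

726/61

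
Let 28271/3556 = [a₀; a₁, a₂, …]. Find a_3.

28271 = 7·3556 + 3379   →  a_0 = 7
3556 = 1·3379 + 177   →  a_1 = 1
3379 = 19·177 + 16   →  a_2 = 19
177 = 11·16 + 1   →  a_3 = 11

11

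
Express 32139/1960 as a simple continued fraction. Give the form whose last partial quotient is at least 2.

[16; 2, 1, 1, 15, 12, 2]

32139 = 16*1960 + 779
1960 = 2*779 + 402
779 = 1*402 + 377
402 = 1*377 + 25
377 = 15*25 + 2
25 = 12*2 + 1
2 = 2*1 + 0  (stop)
So 32139/1960 = [16; 2, 1, 1, 15, 12, 2].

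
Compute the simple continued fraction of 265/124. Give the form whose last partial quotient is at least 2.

265 = 2*124 + 17
124 = 7*17 + 5
17 = 3*5 + 2
5 = 2*2 + 1
2 = 2*1 + 0  (stop)
So 265/124 = [2; 7, 3, 2, 2].

[2; 7, 3, 2, 2]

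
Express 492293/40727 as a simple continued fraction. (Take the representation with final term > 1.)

492293 = 12·40727 + 3569
40727 = 11·3569 + 1468
3569 = 2·1468 + 633
1468 = 2·633 + 202
633 = 3·202 + 27
202 = 7·27 + 13
27 = 2·13 + 1
13 = 13·1 + 0  (stop)
So 492293/40727 = [12; 11, 2, 2, 3, 7, 2, 13].

[12; 11, 2, 2, 3, 7, 2, 13]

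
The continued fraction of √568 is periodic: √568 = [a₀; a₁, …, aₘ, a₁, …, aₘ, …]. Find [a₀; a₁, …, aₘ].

a₀ = ⌊√568⌋ = 23.
With m₀=0, d₀=1 and mₖ₊₁ = dₖaₖ − mₖ, dₖ₊₁ = (n − mₖ₊₁²)/dₖ, aₖ₊₁ = ⌊(a₀+mₖ₊₁)/dₖ₊₁⌋:
  k=1: m=23, d=39, a=1
  k=2: m=16, d=8, a=4
  k=3: m=16, d=39, a=1
  k=4: m=23, d=1, a=46
d=1 and a=2a₀=46 at k=4, so the next step gives (m, d) = (23, 39) again — its k=1 value — and the period has length 4.

[23; 1, 4, 1, 46]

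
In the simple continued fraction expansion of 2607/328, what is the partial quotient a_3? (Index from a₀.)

3

2607 = 7·328 + 311   →  a_0 = 7
328 = 1·311 + 17   →  a_1 = 1
311 = 18·17 + 5   →  a_2 = 18
17 = 3·5 + 2   →  a_3 = 3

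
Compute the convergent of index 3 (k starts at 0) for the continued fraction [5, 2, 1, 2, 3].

43/8

Using pₖ = aₖpₖ₋₁ + pₖ₋₂, qₖ = aₖqₖ₋₁ + qₖ₋₂ (with p₋₁=1, p₋₂=0, q₋₁=0, q₋₂=1):
  k=0: a=5, p=5, q=1
  k=1: a=2, p=11, q=2
  k=2: a=1, p=16, q=3
  k=3: a=2, p=43, q=8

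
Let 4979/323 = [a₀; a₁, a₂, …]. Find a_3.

2

4979 = 15·323 + 134   →  a_0 = 15
323 = 2·134 + 55   →  a_1 = 2
134 = 2·55 + 24   →  a_2 = 2
55 = 2·24 + 7   →  a_3 = 2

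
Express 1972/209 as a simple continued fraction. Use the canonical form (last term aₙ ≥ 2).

[9; 2, 3, 2, 1, 2, 3]

1972 = 9·209 + 91
209 = 2·91 + 27
91 = 3·27 + 10
27 = 2·10 + 7
10 = 1·7 + 3
7 = 2·3 + 1
3 = 3·1 + 0  (stop)
So 1972/209 = [9; 2, 3, 2, 1, 2, 3].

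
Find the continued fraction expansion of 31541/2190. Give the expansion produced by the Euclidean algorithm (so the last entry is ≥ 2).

[14; 2, 2, 17, 8, 3]

31541 = 14*2190 + 881
2190 = 2*881 + 428
881 = 2*428 + 25
428 = 17*25 + 3
25 = 8*3 + 1
3 = 3*1 + 0  (stop)
So 31541/2190 = [14; 2, 2, 17, 8, 3].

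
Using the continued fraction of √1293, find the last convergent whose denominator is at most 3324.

√1293 = [35; 1, 22, 1, 70, …] (period length 4).
Convergents:
  p_0/q_0 = 35/1
  p_1/q_1 = 36/1
  p_2/q_2 = 827/23
  p_3/q_3 = 863/24
  p_4/q_4 = 61237/1703
  p_5/q_5 = 62100/1727
  p_6/q_6 = 1427437/39697
q_5 = 1727 ≤ 3324 < 39697 = q_6, so the answer is 62100/1727.

62100/1727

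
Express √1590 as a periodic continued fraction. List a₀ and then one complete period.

a₀ = ⌊√1590⌋ = 39.
With m₀=0, d₀=1 and mₖ₊₁ = dₖaₖ − mₖ, dₖ₊₁ = (n − mₖ₊₁²)/dₖ, aₖ₊₁ = ⌊(a₀+mₖ₊₁)/dₖ₊₁⌋:
  k=1: m=39, d=69, a=1
  k=2: m=30, d=10, a=6
  k=3: m=30, d=69, a=1
  k=4: m=39, d=1, a=78
d=1 and a=2a₀=78 at k=4, so the next step gives (m, d) = (39, 69) again — its k=1 value — and the period has length 4.

[39; 1, 6, 1, 78]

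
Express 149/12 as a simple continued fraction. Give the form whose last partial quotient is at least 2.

149 = 12·12 + 5
12 = 2·5 + 2
5 = 2·2 + 1
2 = 2·1 + 0  (stop)
So 149/12 = [12; 2, 2, 2].

[12; 2, 2, 2]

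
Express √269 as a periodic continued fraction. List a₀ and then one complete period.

[16; 2, 2, 32]

a₀ = ⌊√269⌋ = 16.
With m₀=0, d₀=1 and mₖ₊₁ = dₖaₖ − mₖ, dₖ₊₁ = (n − mₖ₊₁²)/dₖ, aₖ₊₁ = ⌊(a₀+mₖ₊₁)/dₖ₊₁⌋:
  k=1: m=16, d=13, a=2
  k=2: m=10, d=13, a=2
  k=3: m=16, d=1, a=32
d=1 and a=2a₀=32 at k=3, so the next step gives (m, d) = (16, 13) again — its k=1 value — and the period has length 3.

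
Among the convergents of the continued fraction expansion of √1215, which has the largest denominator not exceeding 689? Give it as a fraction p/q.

17045/489

√1215 = [34; 1, 5, 1, 68, …] (period length 4).
Convergents:
  p_0/q_0 = 34/1
  p_1/q_1 = 35/1
  p_2/q_2 = 209/6
  p_3/q_3 = 244/7
  p_4/q_4 = 16801/482
  p_5/q_5 = 17045/489
  p_6/q_6 = 102026/2927
q_5 = 489 ≤ 689 < 2927 = q_6, so the answer is 17045/489.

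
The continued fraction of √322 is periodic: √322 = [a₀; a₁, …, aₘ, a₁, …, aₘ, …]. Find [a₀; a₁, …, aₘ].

a₀ = ⌊√322⌋ = 17.
With m₀=0, d₀=1 and mₖ₊₁ = dₖaₖ − mₖ, dₖ₊₁ = (n − mₖ₊₁²)/dₖ, aₖ₊₁ = ⌊(a₀+mₖ₊₁)/dₖ₊₁⌋:
  k=1: m=17, d=33, a=1
  k=2: m=16, d=2, a=16
  k=3: m=16, d=33, a=1
  k=4: m=17, d=1, a=34
d=1 and a=2a₀=34 at k=4, so the next step gives (m, d) = (17, 33) again — its k=1 value — and the period has length 4.

[17; 1, 16, 1, 34]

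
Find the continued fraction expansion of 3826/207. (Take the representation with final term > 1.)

3826 = 18×207 + 100
207 = 2×100 + 7
100 = 14×7 + 2
7 = 3×2 + 1
2 = 2×1 + 0  (stop)
So 3826/207 = [18; 2, 14, 3, 2].

[18; 2, 14, 3, 2]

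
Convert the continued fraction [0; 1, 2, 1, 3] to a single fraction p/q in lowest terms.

Fold from the inside: start with 3/1.
  1 + 1/3 = 4/3
  2 + 3/4 = 11/4
  1 + 4/11 = 15/11
  0 + 11/15 = 11/15

11/15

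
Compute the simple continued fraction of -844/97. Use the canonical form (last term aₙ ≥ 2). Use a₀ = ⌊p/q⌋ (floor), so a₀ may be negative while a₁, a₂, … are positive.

[-9; 3, 2, 1, 9]

-844 = -9×97 + 29
97 = 3×29 + 10
29 = 2×10 + 9
10 = 1×9 + 1
9 = 9×1 + 0  (stop)
So -844/97 = [-9; 3, 2, 1, 9].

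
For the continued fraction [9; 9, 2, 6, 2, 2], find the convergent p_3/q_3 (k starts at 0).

1120/123

Using pₖ = aₖpₖ₋₁ + pₖ₋₂, qₖ = aₖqₖ₋₁ + qₖ₋₂ (with p₋₁=1, p₋₂=0, q₋₁=0, q₋₂=1):
  k=0: a=9, p=9, q=1
  k=1: a=9, p=82, q=9
  k=2: a=2, p=173, q=19
  k=3: a=6, p=1120, q=123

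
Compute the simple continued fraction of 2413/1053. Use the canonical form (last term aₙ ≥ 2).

2413 = 2×1053 + 307
1053 = 3×307 + 132
307 = 2×132 + 43
132 = 3×43 + 3
43 = 14×3 + 1
3 = 3×1 + 0  (stop)
So 2413/1053 = [2; 3, 2, 3, 14, 3].

[2; 3, 2, 3, 14, 3]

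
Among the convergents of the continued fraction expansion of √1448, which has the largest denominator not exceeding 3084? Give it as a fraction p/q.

54986/1445

√1448 = [38; 19, 76, …] (period length 2).
Convergents:
  p_0/q_0 = 38/1
  p_1/q_1 = 723/19
  p_2/q_2 = 54986/1445
  p_3/q_3 = 1045457/27474
q_2 = 1445 ≤ 3084 < 27474 = q_3, so the answer is 54986/1445.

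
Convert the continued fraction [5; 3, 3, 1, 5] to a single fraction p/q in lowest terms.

Fold from the inside: start with 5/1.
  1 + 1/5 = 6/5
  3 + 5/6 = 23/6
  3 + 6/23 = 75/23
  5 + 23/75 = 398/75

398/75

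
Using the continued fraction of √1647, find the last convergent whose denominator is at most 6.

√1647 = [40; 1, 1, 2, 1, 1, 80, …] (period length 6).
Convergents:
  p_0/q_0 = 40/1
  p_1/q_1 = 41/1
  p_2/q_2 = 81/2
  p_3/q_3 = 203/5
  p_4/q_4 = 284/7
q_3 = 5 ≤ 6 < 7 = q_4, so the answer is 203/5.

203/5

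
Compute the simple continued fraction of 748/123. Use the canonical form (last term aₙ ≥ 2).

[6; 12, 3, 3]

748 = 6×123 + 10
123 = 12×10 + 3
10 = 3×3 + 1
3 = 3×1 + 0  (stop)
So 748/123 = [6; 12, 3, 3].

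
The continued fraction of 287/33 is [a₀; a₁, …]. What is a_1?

287 = 8·33 + 23   →  a_0 = 8
33 = 1·23 + 10   →  a_1 = 1

1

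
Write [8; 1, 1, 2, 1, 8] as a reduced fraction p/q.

Using pₖ = aₖpₖ₋₁ + pₖ₋₂ and qₖ = aₖqₖ₋₁ + qₖ₋₂:
  k=0: a=8, p=8, q=1
  k=1: a=1, p=9, q=1
  k=2: a=1, p=17, q=2
  k=3: a=2, p=43, q=5
  k=4: a=1, p=60, q=7
  k=5: a=8, p=523, q=61

523/61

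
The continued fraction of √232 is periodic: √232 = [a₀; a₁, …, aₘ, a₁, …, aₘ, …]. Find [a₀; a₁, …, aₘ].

a₀ = ⌊√232⌋ = 15.
With m₀=0, d₀=1 and mₖ₊₁ = dₖaₖ − mₖ, dₖ₊₁ = (n − mₖ₊₁²)/dₖ, aₖ₊₁ = ⌊(a₀+mₖ₊₁)/dₖ₊₁⌋:
  k=1: m=15, d=7, a=4
  k=2: m=13, d=9, a=3
  k=3: m=14, d=4, a=7
  k=4: m=14, d=9, a=3
  k=5: m=13, d=7, a=4
  k=6: m=15, d=1, a=30
d=1 and a=2a₀=30 at k=6, so the next step gives (m, d) = (15, 7) again — its k=1 value — and the period has length 6.

[15; 4, 3, 7, 3, 4, 30]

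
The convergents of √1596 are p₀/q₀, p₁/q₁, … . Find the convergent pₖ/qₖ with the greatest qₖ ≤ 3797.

√1596 = [39; 1, 18, 1, 78, …] (period length 4).
Convergents:
  p_0/q_0 = 39/1
  p_1/q_1 = 40/1
  p_2/q_2 = 759/19
  p_3/q_3 = 799/20
  p_4/q_4 = 63081/1579
  p_5/q_5 = 63880/1599
  p_6/q_6 = 1212921/30361
q_5 = 1599 ≤ 3797 < 30361 = q_6, so the answer is 63880/1599.

63880/1599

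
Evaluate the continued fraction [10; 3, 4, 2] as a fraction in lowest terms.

299/29

Using pₖ = aₖpₖ₋₁ + pₖ₋₂ and qₖ = aₖqₖ₋₁ + qₖ₋₂:
  k=0: a=10, p=10, q=1
  k=1: a=3, p=31, q=3
  k=2: a=4, p=134, q=13
  k=3: a=2, p=299, q=29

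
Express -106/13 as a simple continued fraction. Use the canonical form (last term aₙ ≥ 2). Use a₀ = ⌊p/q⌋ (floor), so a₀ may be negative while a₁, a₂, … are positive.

-106 = -9*13 + 11
13 = 1*11 + 2
11 = 5*2 + 1
2 = 2*1 + 0  (stop)
So -106/13 = [-9; 1, 5, 2].

[-9; 1, 5, 2]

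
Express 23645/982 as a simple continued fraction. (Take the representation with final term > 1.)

23645 = 24·982 + 77
982 = 12·77 + 58
77 = 1·58 + 19
58 = 3·19 + 1
19 = 19·1 + 0  (stop)
So 23645/982 = [24; 12, 1, 3, 19].

[24; 12, 1, 3, 19]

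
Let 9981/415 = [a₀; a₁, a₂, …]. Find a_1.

19

9981 = 24·415 + 21   →  a_0 = 24
415 = 19·21 + 16   →  a_1 = 19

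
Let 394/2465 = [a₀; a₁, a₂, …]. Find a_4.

9

394 = 0·2465 + 394   →  a_0 = 0
2465 = 6·394 + 101   →  a_1 = 6
394 = 3·101 + 91   →  a_2 = 3
101 = 1·91 + 10   →  a_3 = 1
91 = 9·10 + 1   →  a_4 = 9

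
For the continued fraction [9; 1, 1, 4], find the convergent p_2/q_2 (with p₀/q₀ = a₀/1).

19/2

Using pₖ = aₖpₖ₋₁ + pₖ₋₂, qₖ = aₖqₖ₋₁ + qₖ₋₂ (with p₋₁=1, p₋₂=0, q₋₁=0, q₋₂=1):
  k=0: a=9, p=9, q=1
  k=1: a=1, p=10, q=1
  k=2: a=1, p=19, q=2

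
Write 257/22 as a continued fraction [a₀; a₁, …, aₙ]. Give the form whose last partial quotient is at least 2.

[11; 1, 2, 7]

257 = 11*22 + 15
22 = 1*15 + 7
15 = 2*7 + 1
7 = 7*1 + 0  (stop)
So 257/22 = [11; 1, 2, 7].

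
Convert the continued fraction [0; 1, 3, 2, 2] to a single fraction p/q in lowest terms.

17/22

Fold from the inside: start with 2/1.
  2 + 1/2 = 5/2
  3 + 2/5 = 17/5
  1 + 5/17 = 22/17
  0 + 17/22 = 17/22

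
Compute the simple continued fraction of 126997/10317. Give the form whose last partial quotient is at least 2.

[12; 3, 4, 3, 16, 15]

126997 = 12·10317 + 3193
10317 = 3·3193 + 738
3193 = 4·738 + 241
738 = 3·241 + 15
241 = 16·15 + 1
15 = 15·1 + 0  (stop)
So 126997/10317 = [12; 3, 4, 3, 16, 15].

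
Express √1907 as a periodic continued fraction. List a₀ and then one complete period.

[43; 1, 2, 43, 2, 1, 86]

a₀ = ⌊√1907⌋ = 43.
With m₀=0, d₀=1 and mₖ₊₁ = dₖaₖ − mₖ, dₖ₊₁ = (n − mₖ₊₁²)/dₖ, aₖ₊₁ = ⌊(a₀+mₖ₊₁)/dₖ₊₁⌋:
  k=1: m=43, d=58, a=1
  k=2: m=15, d=29, a=2
  k=3: m=43, d=2, a=43
  k=4: m=43, d=29, a=2
  k=5: m=15, d=58, a=1
  k=6: m=43, d=1, a=86
d=1 and a=2a₀=86 at k=6, so the next step gives (m, d) = (43, 58) again — its k=1 value — and the period has length 6.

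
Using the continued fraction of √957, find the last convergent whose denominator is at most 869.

14849/480

√957 = [30; 1, 14, 2, 14, 1, 60, …] (period length 6).
Convergents:
  p_0/q_0 = 30/1
  p_1/q_1 = 31/1
  p_2/q_2 = 464/15
  p_3/q_3 = 959/31
  p_4/q_4 = 13890/449
  p_5/q_5 = 14849/480
  p_6/q_6 = 904830/29249
q_5 = 480 ≤ 869 < 29249 = q_6, so the answer is 14849/480.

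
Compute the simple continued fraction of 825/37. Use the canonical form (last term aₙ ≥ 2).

[22; 3, 2, 1, 3]

825 = 22×37 + 11
37 = 3×11 + 4
11 = 2×4 + 3
4 = 1×3 + 1
3 = 3×1 + 0  (stop)
So 825/37 = [22; 3, 2, 1, 3].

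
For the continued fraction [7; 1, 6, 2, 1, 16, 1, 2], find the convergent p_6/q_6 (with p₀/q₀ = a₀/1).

Using pₖ = aₖpₖ₋₁ + pₖ₋₂, qₖ = aₖqₖ₋₁ + qₖ₋₂ (with p₋₁=1, p₋₂=0, q₋₁=0, q₋₂=1):
  k=0: a=7, p=7, q=1
  k=1: a=1, p=8, q=1
  k=2: a=6, p=55, q=7
  k=3: a=2, p=118, q=15
  k=4: a=1, p=173, q=22
  k=5: a=16, p=2886, q=367
  k=6: a=1, p=3059, q=389

3059/389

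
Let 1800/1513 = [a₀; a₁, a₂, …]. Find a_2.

1800 = 1·1513 + 287   →  a_0 = 1
1513 = 5·287 + 78   →  a_1 = 5
287 = 3·78 + 53   →  a_2 = 3

3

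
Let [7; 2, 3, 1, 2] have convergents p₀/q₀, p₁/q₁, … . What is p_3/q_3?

Using pₖ = aₖpₖ₋₁ + pₖ₋₂, qₖ = aₖqₖ₋₁ + qₖ₋₂ (with p₋₁=1, p₋₂=0, q₋₁=0, q₋₂=1):
  k=0: a=7, p=7, q=1
  k=1: a=2, p=15, q=2
  k=2: a=3, p=52, q=7
  k=3: a=1, p=67, q=9

67/9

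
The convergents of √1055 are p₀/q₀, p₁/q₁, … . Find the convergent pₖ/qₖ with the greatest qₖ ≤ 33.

812/25

√1055 = [32; 2, 12, 2, 64, …] (period length 4).
Convergents:
  p_0/q_0 = 32/1
  p_1/q_1 = 65/2
  p_2/q_2 = 812/25
  p_3/q_3 = 1689/52
q_2 = 25 ≤ 33 < 52 = q_3, so the answer is 812/25.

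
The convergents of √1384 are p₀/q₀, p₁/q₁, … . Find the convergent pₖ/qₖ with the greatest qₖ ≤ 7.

√1384 = [37; 4, 1, 17, 1, 4, 74, …] (period length 6).
Convergents:
  p_0/q_0 = 37/1
  p_1/q_1 = 149/4
  p_2/q_2 = 186/5
  p_3/q_3 = 3311/89
q_2 = 5 ≤ 7 < 89 = q_3, so the answer is 186/5.

186/5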